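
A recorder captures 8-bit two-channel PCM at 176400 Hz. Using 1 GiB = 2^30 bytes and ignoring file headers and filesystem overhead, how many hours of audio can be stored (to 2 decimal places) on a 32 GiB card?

Uncompressed byte rate = 176,400 × 1 × 2 = 352,800 bytes/s.
Capacity = 32 × 1,073,741,824 = 34,359,738,368 bytes.
34,359,738,368 / 352,800 ≈ 97391.55 s → 27.05 hours.

27.05 hours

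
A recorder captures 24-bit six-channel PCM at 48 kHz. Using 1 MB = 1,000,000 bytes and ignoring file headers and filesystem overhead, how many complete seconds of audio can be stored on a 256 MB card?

296 seconds

Uncompressed byte rate = 48,000 × 3 × 6 = 864,000 bytes/s.
Capacity = 256 × 1,000,000 = 256,000,000 bytes.
256,000,000 / 864,000 ≈ 296.3 s → 296 seconds.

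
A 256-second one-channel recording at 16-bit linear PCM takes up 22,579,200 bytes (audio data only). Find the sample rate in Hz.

Bytes = sample_rate × seconds × bytes_per_sample × channels.
sample_rate = 22,579,200 / (256 × 2 × 1) = 22,579,200 / 512 = 44,100 Hz.

44,100 Hz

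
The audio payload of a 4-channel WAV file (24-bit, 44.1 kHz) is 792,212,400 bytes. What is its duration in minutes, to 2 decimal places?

Byte rate = 44,100 × 3 × 4 = 529,200 bytes/s.
Duration = 792,212,400 / 529,200 = 1,497 s.
1,497 s / 60 = 24.95 minutes.

24.95 minutes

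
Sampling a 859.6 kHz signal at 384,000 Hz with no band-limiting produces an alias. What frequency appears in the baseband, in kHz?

Nyquist = 384,000/2 = 192,000 Hz; 859,600 Hz exceeds it.
Alias = |859,600 − 2×384,000| = |859,600 − 768,000| = 91,600 Hz = 91.6 kHz.

91.6 kHz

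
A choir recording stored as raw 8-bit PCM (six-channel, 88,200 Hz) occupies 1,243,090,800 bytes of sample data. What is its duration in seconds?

2,349 seconds

Byte rate = 88,200 × 1 × 6 = 529,200 bytes/s.
Duration = 1,243,090,800 / 529,200 = 2,349 s.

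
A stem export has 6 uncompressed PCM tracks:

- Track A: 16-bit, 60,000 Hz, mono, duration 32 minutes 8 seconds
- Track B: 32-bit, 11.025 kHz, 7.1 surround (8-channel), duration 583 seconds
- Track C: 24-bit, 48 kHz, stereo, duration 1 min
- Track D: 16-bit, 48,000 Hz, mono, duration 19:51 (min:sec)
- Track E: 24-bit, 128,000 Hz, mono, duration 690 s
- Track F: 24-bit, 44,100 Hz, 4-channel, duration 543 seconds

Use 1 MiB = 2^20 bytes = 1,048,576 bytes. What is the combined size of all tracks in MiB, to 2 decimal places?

1069.04 MiB

Track A: 32 minutes 8 seconds = 1,928 s; 60,000 × 1,928 × 2 × 1 = 231,360,000 bytes.
Track B: 11,025 × 583 × 4 × 8 = 205,682,400 bytes.
Track C: 1 min = 60 s; 48,000 × 60 × 3 × 2 = 17,280,000 bytes.
Track D: 19:51 (min:sec) = 1,191 s; 48,000 × 1,191 × 2 × 1 = 114,336,000 bytes.
Track E: 128,000 × 690 × 3 × 1 = 264,960,000 bytes.
Track F: 44,100 × 543 × 3 × 4 = 287,355,600 bytes.
Total = 1,120,974,000 bytes = 1069.04 MiB.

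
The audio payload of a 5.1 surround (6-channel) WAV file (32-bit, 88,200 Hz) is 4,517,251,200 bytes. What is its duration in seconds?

2,134 seconds

Byte rate = 88,200 × 4 × 6 = 2,116,800 bytes/s.
Duration = 4,517,251,200 / 2,116,800 = 2,134 s.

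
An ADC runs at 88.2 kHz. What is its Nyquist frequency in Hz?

Nyquist frequency = sample rate / 2 = 88,200 / 2 = 44,100 Hz.

44,100 Hz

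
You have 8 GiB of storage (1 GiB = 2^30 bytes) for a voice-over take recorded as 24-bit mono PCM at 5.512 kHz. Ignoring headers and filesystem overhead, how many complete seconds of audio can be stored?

519,468 seconds

Uncompressed byte rate = 5,512 × 3 × 1 = 16,536 bytes/s.
Capacity = 8 × 1,073,741,824 = 8,589,934,592 bytes.
8,589,934,592 / 16,536 ≈ 519468.71 s → 519,468 seconds.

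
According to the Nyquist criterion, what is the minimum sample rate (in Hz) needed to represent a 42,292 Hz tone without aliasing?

84,584 Hz

Minimum sample rate = 2 × 42,292 Hz = 84,584 Hz.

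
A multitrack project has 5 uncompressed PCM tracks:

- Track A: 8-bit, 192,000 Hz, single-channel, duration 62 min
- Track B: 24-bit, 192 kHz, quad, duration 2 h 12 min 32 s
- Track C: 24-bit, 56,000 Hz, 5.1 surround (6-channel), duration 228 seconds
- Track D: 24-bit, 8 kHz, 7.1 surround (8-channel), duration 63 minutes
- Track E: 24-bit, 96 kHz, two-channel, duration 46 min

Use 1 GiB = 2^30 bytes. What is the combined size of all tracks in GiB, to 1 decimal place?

Track A: 62 min = 3,720 s; 192,000 × 3,720 × 1 × 1 = 714,240,000 bytes.
Track B: 2 h 12 min 32 s = 7,952 s; 192,000 × 7,952 × 3 × 4 = 18,321,408,000 bytes.
Track C: 56,000 × 228 × 3 × 6 = 229,824,000 bytes.
Track D: 63 minutes = 3,780 s; 8,000 × 3,780 × 3 × 8 = 725,760,000 bytes.
Track E: 46 min = 2,760 s; 96,000 × 2,760 × 3 × 2 = 1,589,760,000 bytes.
Total = 21,580,992,000 bytes = 20.1 GiB.

20.1 GiB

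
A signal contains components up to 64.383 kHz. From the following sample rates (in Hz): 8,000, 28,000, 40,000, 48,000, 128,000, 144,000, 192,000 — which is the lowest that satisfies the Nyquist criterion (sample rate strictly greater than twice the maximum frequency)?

144,000 Hz

Need sample rate > 2 × 64,383 = 128,766 Hz.
Lowest listed rate above 128,766 Hz is 144,000 Hz.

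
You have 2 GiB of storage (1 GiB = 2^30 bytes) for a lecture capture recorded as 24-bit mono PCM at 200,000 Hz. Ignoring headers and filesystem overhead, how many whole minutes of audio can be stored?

59 minutes

Uncompressed byte rate = 200,000 × 3 × 1 = 600,000 bytes/s.
Capacity = 2 × 1,073,741,824 = 2,147,483,648 bytes.
2,147,483,648 / 600,000 ≈ 3579.14 s → 59 minutes.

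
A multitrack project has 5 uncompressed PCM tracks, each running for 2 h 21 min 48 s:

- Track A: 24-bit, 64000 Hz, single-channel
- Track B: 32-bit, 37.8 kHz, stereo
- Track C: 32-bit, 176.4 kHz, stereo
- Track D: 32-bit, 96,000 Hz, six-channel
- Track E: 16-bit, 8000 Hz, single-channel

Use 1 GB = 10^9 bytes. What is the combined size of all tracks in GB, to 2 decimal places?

2 h 21 min 48 s = 8,508 s.
Track A: 64,000 × 8,508 × 3 × 1 = 1,633,536,000 bytes.
Track B: 37,800 × 8,508 × 4 × 2 = 2,572,819,200 bytes.
Track C: 176,400 × 8,508 × 4 × 2 = 12,006,489,600 bytes.
Track D: 96,000 × 8,508 × 4 × 6 = 19,602,432,000 bytes.
Track E: 8,000 × 8,508 × 2 × 1 = 136,128,000 bytes.
Total = 35,951,404,800 bytes = 35.95 GB.

35.95 GB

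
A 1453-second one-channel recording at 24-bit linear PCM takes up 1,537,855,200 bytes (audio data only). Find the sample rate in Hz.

352,800 Hz

Bytes = sample_rate × seconds × bytes_per_sample × channels.
sample_rate = 1,537,855,200 / (1,453 × 3 × 1) = 1,537,855,200 / 4,359 = 352,800 Hz.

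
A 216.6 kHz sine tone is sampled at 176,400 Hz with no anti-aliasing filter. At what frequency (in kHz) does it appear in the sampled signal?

40.2 kHz

Nyquist = 176,400/2 = 88,200 Hz; 216,600 Hz exceeds it.
Alias = |216,600 − 1×176,400| = |216,600 − 176,400| = 40,200 Hz = 40.2 kHz.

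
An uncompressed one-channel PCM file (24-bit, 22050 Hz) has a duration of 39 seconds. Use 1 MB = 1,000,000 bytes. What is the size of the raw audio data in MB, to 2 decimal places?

2.58 MB

Bytes = 22,050 samples/s × 39 s × 3 bytes/sample × 1 ch = 2,579,850 bytes.
2,579,850 / 1,000,000 = 2.58 MB.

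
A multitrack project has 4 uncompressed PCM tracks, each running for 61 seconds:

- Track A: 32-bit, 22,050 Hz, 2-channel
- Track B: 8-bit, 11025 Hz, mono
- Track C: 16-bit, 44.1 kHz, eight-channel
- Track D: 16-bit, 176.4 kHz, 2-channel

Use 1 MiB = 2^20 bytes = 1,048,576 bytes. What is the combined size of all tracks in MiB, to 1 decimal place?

Track A: 22,050 × 61 × 4 × 2 = 10,760,400 bytes.
Track B: 11,025 × 61 × 1 × 1 = 672,525 bytes.
Track C: 44,100 × 61 × 2 × 8 = 43,041,600 bytes.
Track D: 176,400 × 61 × 2 × 2 = 43,041,600 bytes.
Total = 97,516,125 bytes = 93.0 MiB.

93.0 MiB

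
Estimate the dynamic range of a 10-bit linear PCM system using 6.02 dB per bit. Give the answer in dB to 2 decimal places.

10 × 6.02 = 60.20 dB.

60.20 dB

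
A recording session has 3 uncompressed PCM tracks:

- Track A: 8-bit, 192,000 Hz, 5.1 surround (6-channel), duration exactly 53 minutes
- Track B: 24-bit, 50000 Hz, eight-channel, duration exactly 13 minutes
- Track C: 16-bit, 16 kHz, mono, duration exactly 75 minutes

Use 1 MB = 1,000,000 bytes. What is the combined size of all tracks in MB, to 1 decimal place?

Track A: exactly 53 minutes = 3,180 s; 192,000 × 3,180 × 1 × 6 = 3,663,360,000 bytes.
Track B: exactly 13 minutes = 780 s; 50,000 × 780 × 3 × 8 = 936,000,000 bytes.
Track C: exactly 75 minutes = 4,500 s; 16,000 × 4,500 × 2 × 1 = 144,000,000 bytes.
Total = 4,743,360,000 bytes = 4743.4 MB.

4743.4 MB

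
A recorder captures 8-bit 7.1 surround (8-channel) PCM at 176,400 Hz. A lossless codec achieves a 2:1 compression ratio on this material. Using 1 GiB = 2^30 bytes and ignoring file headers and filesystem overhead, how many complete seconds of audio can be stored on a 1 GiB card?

1,521 seconds

Uncompressed byte rate = 176,400 × 1 × 8 = 1,411,200 bytes/s.
After 2:1 compression, effective rate ≈ 705600 bytes/s.
Capacity = 1 × 1,073,741,824 = 1,073,741,824 bytes.
1,073,741,824 / effective rate ≈ 1521.74 s → 1,521 seconds.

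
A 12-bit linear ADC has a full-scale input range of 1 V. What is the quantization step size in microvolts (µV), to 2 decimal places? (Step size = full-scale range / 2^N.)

244.14 µV

1 V / 2^12 = 1 / 4,096 V = 244.14 µV.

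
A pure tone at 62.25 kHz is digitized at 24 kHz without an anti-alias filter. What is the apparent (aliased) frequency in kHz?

Nyquist = 24,000/2 = 12,000 Hz; 62,250 Hz exceeds it.
Alias = |62,250 − 3×24,000| = |62,250 − 72,000| = 9,750 Hz = 9.75 kHz.

9.75 kHz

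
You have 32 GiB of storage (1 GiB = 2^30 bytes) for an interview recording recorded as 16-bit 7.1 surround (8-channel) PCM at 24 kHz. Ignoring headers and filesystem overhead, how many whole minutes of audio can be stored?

Uncompressed byte rate = 24,000 × 2 × 8 = 384,000 bytes/s.
Capacity = 32 × 1,073,741,824 = 34,359,738,368 bytes.
34,359,738,368 / 384,000 ≈ 89478.49 s → 1,491 minutes.

1,491 minutes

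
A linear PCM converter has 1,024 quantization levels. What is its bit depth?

log2(1,024) = 10.

10 bits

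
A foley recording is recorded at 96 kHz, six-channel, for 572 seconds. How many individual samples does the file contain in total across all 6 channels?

96,000 × 572 s × 6 ch = 329,472,000 samples.

329,472,000 samples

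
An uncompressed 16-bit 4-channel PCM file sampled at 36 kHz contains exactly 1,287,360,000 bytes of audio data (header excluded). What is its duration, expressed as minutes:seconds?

Byte rate = 36,000 × 2 × 4 = 288,000 bytes/s.
Duration = 1,287,360,000 / 288,000 = 4,470 s.
4,470 s = 74:30.

74:30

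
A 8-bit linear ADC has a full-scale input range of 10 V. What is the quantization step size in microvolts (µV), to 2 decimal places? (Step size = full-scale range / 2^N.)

39062.50 µV

10 V / 2^8 = 10 / 256 V = 39062.50 µV.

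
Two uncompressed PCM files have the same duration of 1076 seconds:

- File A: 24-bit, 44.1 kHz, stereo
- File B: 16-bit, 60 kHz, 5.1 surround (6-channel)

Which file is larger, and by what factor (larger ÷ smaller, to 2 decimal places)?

File B, by a factor of 2.72

File A: 44,100 × 3 × 2 = 264,600 bytes/s.
File B: 60,000 × 2 × 6 = 720,000 bytes/s.
File B is larger; ratio = 774,720,000 / 284,709,600 = 2.72.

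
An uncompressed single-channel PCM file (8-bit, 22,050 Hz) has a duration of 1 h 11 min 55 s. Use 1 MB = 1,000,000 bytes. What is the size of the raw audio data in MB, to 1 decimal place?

Duration = 1 h 11 min 55 s = 4,315 s.
Bytes = 22,050 samples/s × 4,315 s × 1 bytes/sample × 1 ch = 95,145,750 bytes.
95,145,750 / 1,000,000 = 95.1 MB.

95.1 MB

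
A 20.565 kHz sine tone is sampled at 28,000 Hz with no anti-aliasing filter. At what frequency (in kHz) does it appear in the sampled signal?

Nyquist = 28,000/2 = 14,000 Hz; 20,565 Hz exceeds it.
Alias = |20,565 − 1×28,000| = |20,565 − 28,000| = 7,435 Hz = 7.435 kHz.

7.435 kHz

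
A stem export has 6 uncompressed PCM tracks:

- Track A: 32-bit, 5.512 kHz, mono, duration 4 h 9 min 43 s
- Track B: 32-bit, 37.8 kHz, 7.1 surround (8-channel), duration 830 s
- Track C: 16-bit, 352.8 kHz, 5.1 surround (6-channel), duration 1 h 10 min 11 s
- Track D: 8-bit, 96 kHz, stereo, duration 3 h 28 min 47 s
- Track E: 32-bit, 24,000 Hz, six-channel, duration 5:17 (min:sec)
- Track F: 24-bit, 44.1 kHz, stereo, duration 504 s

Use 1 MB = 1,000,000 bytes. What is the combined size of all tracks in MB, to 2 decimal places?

21883.14 MB

Track A: 4 h 9 min 43 s = 14,983 s; 5,512 × 14,983 × 4 × 1 = 330,345,184 bytes.
Track B: 37,800 × 830 × 4 × 8 = 1,003,968,000 bytes.
Track C: 1 h 10 min 11 s = 4,211 s; 352,800 × 4,211 × 2 × 6 = 17,827,689,600 bytes.
Track D: 3 h 28 min 47 s = 12,527 s; 96,000 × 12,527 × 1 × 2 = 2,405,184,000 bytes.
Track E: 5:17 (min:sec) = 317 s; 24,000 × 317 × 4 × 6 = 182,592,000 bytes.
Track F: 44,100 × 504 × 3 × 2 = 133,358,400 bytes.
Total = 21,883,137,184 bytes = 21883.14 MB.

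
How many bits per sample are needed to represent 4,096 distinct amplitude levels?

log2(4,096) = 12.

12 bits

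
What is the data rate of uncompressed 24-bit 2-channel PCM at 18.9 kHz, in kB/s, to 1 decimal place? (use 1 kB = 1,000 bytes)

Bit rate = 18,900 × 24 × 2 = 907,200 bits/s.
907,200 / 8 = 113,400 B/s = 113.4 kB/s.

113.4 kB/s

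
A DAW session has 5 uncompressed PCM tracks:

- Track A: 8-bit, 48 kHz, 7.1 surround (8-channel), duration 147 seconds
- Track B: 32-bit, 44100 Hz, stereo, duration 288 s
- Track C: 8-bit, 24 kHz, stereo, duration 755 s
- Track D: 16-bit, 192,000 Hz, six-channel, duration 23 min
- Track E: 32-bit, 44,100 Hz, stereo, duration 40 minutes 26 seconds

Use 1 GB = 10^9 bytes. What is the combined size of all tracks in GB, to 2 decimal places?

Track A: 48,000 × 147 × 1 × 8 = 56,448,000 bytes.
Track B: 44,100 × 288 × 4 × 2 = 101,606,400 bytes.
Track C: 24,000 × 755 × 1 × 2 = 36,240,000 bytes.
Track D: 23 min = 1,380 s; 192,000 × 1,380 × 2 × 6 = 3,179,520,000 bytes.
Track E: 40 minutes 26 seconds = 2,426 s; 44,100 × 2,426 × 4 × 2 = 855,892,800 bytes.
Total = 4,229,707,200 bytes = 4.23 GB.

4.23 GB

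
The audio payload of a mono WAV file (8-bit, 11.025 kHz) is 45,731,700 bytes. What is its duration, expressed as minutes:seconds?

Byte rate = 11,025 × 1 × 1 = 11,025 bytes/s.
Duration = 45,731,700 / 11,025 = 4,148 s.
4,148 s = 69:08.

69:08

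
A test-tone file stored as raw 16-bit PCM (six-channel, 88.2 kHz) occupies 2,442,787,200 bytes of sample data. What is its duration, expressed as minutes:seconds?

38:28

Byte rate = 88,200 × 2 × 6 = 1,058,400 bytes/s.
Duration = 2,442,787,200 / 1,058,400 = 2,308 s.
2,308 s = 38:28.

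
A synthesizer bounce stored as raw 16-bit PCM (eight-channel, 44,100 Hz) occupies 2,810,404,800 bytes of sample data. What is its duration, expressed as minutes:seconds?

66:23

Byte rate = 44,100 × 2 × 8 = 705,600 bytes/s.
Duration = 2,810,404,800 / 705,600 = 3,983 s.
3,983 s = 66:23.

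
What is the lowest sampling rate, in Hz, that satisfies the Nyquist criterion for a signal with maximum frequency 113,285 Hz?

Minimum sample rate = 2 × 113,285 Hz = 226,570 Hz.

226,570 Hz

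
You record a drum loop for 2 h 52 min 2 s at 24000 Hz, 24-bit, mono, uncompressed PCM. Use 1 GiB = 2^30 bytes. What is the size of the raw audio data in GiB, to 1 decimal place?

Duration = 2 h 52 min 2 s = 10,322 s.
Bytes = 24,000 samples/s × 10,322 s × 3 bytes/sample × 1 ch = 743,184,000 bytes.
743,184,000 / 1,073,741,824 = 0.7 GiB.

0.7 GiB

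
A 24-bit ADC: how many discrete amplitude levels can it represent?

16,777,216 levels

2^24 = 16,777,216.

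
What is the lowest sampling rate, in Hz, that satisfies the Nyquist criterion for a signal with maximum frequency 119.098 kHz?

Minimum sample rate = 2 × 119,098 Hz = 238,196 Hz.

238,196 Hz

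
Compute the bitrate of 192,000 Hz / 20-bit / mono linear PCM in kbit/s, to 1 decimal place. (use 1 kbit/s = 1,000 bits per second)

Bit rate = 192,000 × 20 × 1 = 3,840,000 bits/s.
= 3840.0 kbit/s.

3840.0 kbit/s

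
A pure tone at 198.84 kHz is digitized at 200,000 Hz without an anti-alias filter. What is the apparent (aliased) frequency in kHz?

1.16 kHz

Nyquist = 200,000/2 = 100,000 Hz; 198,840 Hz exceeds it.
Alias = |198,840 − 1×200,000| = |198,840 − 200,000| = 1,160 Hz = 1.16 kHz.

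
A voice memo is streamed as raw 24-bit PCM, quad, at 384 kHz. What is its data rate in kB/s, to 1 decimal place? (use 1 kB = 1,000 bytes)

Bit rate = 384,000 × 24 × 4 = 36,864,000 bits/s.
36,864,000 / 8 = 4,608,000 B/s = 4608.0 kB/s.

4608.0 kB/s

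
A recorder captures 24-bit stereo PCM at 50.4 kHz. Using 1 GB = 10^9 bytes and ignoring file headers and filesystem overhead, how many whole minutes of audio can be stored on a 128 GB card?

Uncompressed byte rate = 50,400 × 3 × 2 = 302,400 bytes/s.
Capacity = 128 × 1,000,000,000 = 128,000,000,000 bytes.
128,000,000,000 / 302,400 ≈ 423280.42 s → 7,054 minutes.

7,054 minutes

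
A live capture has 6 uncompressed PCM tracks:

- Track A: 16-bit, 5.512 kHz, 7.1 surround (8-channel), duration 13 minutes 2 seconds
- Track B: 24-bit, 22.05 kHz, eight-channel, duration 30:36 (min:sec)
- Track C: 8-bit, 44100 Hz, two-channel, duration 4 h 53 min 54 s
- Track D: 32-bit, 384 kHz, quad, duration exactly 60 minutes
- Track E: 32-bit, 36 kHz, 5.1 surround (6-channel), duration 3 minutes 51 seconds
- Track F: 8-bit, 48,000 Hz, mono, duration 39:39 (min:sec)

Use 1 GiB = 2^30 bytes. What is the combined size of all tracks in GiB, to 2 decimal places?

Track A: 13 minutes 2 seconds = 782 s; 5,512 × 782 × 2 × 8 = 68,966,144 bytes.
Track B: 30:36 (min:sec) = 1,836 s; 22,050 × 1,836 × 3 × 8 = 971,611,200 bytes.
Track C: 4 h 53 min 54 s = 17,634 s; 44,100 × 17,634 × 1 × 2 = 1,555,318,800 bytes.
Track D: exactly 60 minutes = 3,600 s; 384,000 × 3,600 × 4 × 4 = 22,118,400,000 bytes.
Track E: 3 minutes 51 seconds = 231 s; 36,000 × 231 × 4 × 6 = 199,584,000 bytes.
Track F: 39:39 (min:sec) = 2,379 s; 48,000 × 2,379 × 1 × 1 = 114,192,000 bytes.
Total = 25,028,072,144 bytes = 23.31 GiB.

23.31 GiB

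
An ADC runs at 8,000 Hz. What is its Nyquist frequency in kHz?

4 kHz

Nyquist frequency = sample rate / 2 = 8,000 / 2 = 4 kHz.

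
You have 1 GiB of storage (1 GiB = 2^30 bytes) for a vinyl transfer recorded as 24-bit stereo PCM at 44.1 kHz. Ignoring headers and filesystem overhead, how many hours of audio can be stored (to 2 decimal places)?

Uncompressed byte rate = 44,100 × 3 × 2 = 264,600 bytes/s.
Capacity = 1 × 1,073,741,824 = 1,073,741,824 bytes.
1,073,741,824 / 264,600 ≈ 4057.98 s → 1.13 hours.

1.13 hours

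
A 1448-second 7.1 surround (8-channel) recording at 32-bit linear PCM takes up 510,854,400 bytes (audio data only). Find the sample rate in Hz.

11,025 Hz

Bytes = sample_rate × seconds × bytes_per_sample × channels.
sample_rate = 510,854,400 / (1,448 × 4 × 8) = 510,854,400 / 46,336 = 11,025 Hz.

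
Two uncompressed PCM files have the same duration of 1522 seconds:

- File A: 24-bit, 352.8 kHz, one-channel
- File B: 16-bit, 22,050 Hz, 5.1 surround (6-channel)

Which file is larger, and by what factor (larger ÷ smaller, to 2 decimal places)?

File A, by a factor of 4.00

File A: 352,800 × 3 × 1 = 1,058,400 bytes/s.
File B: 22,050 × 2 × 6 = 264,600 bytes/s.
File A is larger; ratio = 1,610,884,800 / 402,721,200 = 4.00.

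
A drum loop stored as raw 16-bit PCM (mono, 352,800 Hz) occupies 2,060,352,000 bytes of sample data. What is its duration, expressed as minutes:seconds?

48:40

Byte rate = 352,800 × 2 × 1 = 705,600 bytes/s.
Duration = 2,060,352,000 / 705,600 = 2,920 s.
2,920 s = 48:40.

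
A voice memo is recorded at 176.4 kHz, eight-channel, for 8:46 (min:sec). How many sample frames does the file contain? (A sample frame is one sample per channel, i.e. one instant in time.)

8:46 (min:sec) = 526 s.
176,400 samples/s × 526 s = 92,786,400 frames.

92,786,400 sample frames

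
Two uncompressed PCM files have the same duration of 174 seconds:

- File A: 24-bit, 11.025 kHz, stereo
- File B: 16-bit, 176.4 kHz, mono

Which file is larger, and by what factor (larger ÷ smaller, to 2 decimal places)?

File A: 11,025 × 3 × 2 = 66,150 bytes/s.
File B: 176,400 × 2 × 1 = 352,800 bytes/s.
File B is larger; ratio = 61,387,200 / 11,510,100 = 5.33.

File B, by a factor of 5.33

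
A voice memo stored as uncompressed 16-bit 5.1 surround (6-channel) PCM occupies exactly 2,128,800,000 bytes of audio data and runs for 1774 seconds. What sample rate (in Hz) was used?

100,000 Hz

Bytes = sample_rate × seconds × bytes_per_sample × channels.
sample_rate = 2,128,800,000 / (1,774 × 2 × 6) = 2,128,800,000 / 21,288 = 100,000 Hz.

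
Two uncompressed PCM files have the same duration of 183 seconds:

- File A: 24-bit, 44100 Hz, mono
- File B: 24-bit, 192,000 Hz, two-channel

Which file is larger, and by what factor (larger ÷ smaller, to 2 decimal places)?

File B, by a factor of 8.71

File A: 44,100 × 3 × 1 = 132,300 bytes/s.
File B: 192,000 × 3 × 2 = 1,152,000 bytes/s.
File B is larger; ratio = 210,816,000 / 24,210,900 = 8.71.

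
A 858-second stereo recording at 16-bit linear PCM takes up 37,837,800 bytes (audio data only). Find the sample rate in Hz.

Bytes = sample_rate × seconds × bytes_per_sample × channels.
sample_rate = 37,837,800 / (858 × 2 × 2) = 37,837,800 / 3,432 = 11,025 Hz.

11,025 Hz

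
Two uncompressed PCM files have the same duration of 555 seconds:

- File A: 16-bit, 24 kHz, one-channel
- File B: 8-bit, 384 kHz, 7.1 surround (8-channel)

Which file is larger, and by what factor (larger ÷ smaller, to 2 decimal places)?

File A: 24,000 × 2 × 1 = 48,000 bytes/s.
File B: 384,000 × 1 × 8 = 3,072,000 bytes/s.
File B is larger; ratio = 1,704,960,000 / 26,640,000 = 64.00.

File B, by a factor of 64.00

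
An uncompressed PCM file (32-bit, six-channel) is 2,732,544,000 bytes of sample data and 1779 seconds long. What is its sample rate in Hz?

64,000 Hz

Bytes = sample_rate × seconds × bytes_per_sample × channels.
sample_rate = 2,732,544,000 / (1,779 × 4 × 6) = 2,732,544,000 / 42,696 = 64,000 Hz.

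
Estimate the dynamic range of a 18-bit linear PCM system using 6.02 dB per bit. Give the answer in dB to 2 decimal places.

18 × 6.02 = 108.36 dB.

108.36 dB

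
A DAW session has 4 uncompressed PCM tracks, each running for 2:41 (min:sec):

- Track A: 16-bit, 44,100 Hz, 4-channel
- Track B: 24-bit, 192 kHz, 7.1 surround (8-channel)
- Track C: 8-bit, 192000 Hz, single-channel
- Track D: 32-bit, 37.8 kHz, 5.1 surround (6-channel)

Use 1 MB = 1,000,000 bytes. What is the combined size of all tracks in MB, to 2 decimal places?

975.66 MB

2:41 (min:sec) = 161 s.
Track A: 44,100 × 161 × 2 × 4 = 56,800,800 bytes.
Track B: 192,000 × 161 × 3 × 8 = 741,888,000 bytes.
Track C: 192,000 × 161 × 1 × 1 = 30,912,000 bytes.
Track D: 37,800 × 161 × 4 × 6 = 146,059,200 bytes.
Total = 975,660,000 bytes = 975.66 MB.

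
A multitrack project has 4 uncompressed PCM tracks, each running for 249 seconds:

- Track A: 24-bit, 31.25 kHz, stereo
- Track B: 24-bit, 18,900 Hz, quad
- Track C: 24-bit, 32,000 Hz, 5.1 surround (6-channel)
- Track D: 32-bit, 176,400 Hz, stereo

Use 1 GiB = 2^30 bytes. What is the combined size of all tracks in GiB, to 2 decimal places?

0.56 GiB

Track A: 31,250 × 249 × 3 × 2 = 46,687,500 bytes.
Track B: 18,900 × 249 × 3 × 4 = 56,473,200 bytes.
Track C: 32,000 × 249 × 3 × 6 = 143,424,000 bytes.
Track D: 176,400 × 249 × 4 × 2 = 351,388,800 bytes.
Total = 597,973,500 bytes = 0.56 GiB.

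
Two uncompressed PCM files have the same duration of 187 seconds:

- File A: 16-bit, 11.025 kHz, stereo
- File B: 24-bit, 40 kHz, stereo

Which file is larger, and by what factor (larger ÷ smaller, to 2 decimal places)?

File B, by a factor of 5.44

File A: 11,025 × 2 × 2 = 44,100 bytes/s.
File B: 40,000 × 3 × 2 = 240,000 bytes/s.
File B is larger; ratio = 44,880,000 / 8,246,700 = 5.44.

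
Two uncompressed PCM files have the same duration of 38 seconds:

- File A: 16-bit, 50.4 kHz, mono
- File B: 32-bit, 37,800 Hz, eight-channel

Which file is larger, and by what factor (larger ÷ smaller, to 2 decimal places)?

File A: 50,400 × 2 × 1 = 100,800 bytes/s.
File B: 37,800 × 4 × 8 = 1,209,600 bytes/s.
File B is larger; ratio = 45,964,800 / 3,830,400 = 12.00.

File B, by a factor of 12.00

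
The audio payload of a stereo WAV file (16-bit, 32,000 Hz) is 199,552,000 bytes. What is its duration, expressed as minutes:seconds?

25:59

Byte rate = 32,000 × 2 × 2 = 128,000 bytes/s.
Duration = 199,552,000 / 128,000 = 1,559 s.
1,559 s = 25:59.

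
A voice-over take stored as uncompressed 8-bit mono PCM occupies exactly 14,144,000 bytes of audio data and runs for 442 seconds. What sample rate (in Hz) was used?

Bytes = sample_rate × seconds × bytes_per_sample × channels.
sample_rate = 14,144,000 / (442 × 1 × 1) = 14,144,000 / 442 = 32,000 Hz.

32,000 Hz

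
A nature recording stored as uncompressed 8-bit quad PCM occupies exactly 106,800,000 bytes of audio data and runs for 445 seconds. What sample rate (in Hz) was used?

Bytes = sample_rate × seconds × bytes_per_sample × channels.
sample_rate = 106,800,000 / (445 × 1 × 4) = 106,800,000 / 1,780 = 60,000 Hz.

60,000 Hz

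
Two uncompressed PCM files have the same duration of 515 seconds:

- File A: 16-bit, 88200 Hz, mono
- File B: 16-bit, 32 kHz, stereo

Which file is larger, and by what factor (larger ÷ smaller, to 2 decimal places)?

File A, by a factor of 1.38

File A: 88,200 × 2 × 1 = 176,400 bytes/s.
File B: 32,000 × 2 × 2 = 128,000 bytes/s.
File A is larger; ratio = 90,846,000 / 65,920,000 = 1.38.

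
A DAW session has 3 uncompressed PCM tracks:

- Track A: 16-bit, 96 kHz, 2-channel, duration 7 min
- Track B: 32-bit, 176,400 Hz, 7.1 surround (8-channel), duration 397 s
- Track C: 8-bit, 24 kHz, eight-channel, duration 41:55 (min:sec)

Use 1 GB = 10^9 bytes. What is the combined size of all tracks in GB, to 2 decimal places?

2.89 GB

Track A: 7 min = 420 s; 96,000 × 420 × 2 × 2 = 161,280,000 bytes.
Track B: 176,400 × 397 × 4 × 8 = 2,240,985,600 bytes.
Track C: 41:55 (min:sec) = 2,515 s; 24,000 × 2,515 × 1 × 8 = 482,880,000 bytes.
Total = 2,885,145,600 bytes = 2.89 GB.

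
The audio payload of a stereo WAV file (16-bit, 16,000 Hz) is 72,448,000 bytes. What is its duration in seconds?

1,132 seconds

Byte rate = 16,000 × 2 × 2 = 64,000 bytes/s.
Duration = 72,448,000 / 64,000 = 1,132 s.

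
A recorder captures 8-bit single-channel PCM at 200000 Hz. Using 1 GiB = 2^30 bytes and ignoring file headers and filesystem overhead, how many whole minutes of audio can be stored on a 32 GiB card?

Uncompressed byte rate = 200,000 × 1 × 1 = 200,000 bytes/s.
Capacity = 32 × 1,073,741,824 = 34,359,738,368 bytes.
34,359,738,368 / 200,000 ≈ 171798.69 s → 2,863 minutes.

2,863 minutes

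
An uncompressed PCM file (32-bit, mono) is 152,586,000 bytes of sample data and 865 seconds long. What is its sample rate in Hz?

Bytes = sample_rate × seconds × bytes_per_sample × channels.
sample_rate = 152,586,000 / (865 × 4 × 1) = 152,586,000 / 3,460 = 44,100 Hz.

44,100 Hz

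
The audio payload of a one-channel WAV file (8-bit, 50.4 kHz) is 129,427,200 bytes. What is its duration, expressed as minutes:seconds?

Byte rate = 50,400 × 1 × 1 = 50,400 bytes/s.
Duration = 129,427,200 / 50,400 = 2,568 s.
2,568 s = 42:48.

42:48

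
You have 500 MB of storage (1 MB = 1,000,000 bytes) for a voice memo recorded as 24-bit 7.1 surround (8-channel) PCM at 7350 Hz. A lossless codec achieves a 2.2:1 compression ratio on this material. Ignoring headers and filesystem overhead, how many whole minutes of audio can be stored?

Uncompressed byte rate = 7,350 × 3 × 8 = 176,400 bytes/s.
After 2.2:1 compression, effective rate ≈ 80181.82 bytes/s.
Capacity = 500 × 1,000,000 = 500,000,000 bytes.
500,000,000 / effective rate ≈ 6235.83 s → 103 minutes.

103 minutes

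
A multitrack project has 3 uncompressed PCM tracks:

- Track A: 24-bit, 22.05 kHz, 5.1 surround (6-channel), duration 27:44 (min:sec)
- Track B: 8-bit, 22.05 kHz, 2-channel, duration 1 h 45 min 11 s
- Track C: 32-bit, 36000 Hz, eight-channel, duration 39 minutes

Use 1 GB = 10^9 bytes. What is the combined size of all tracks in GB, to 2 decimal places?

3.63 GB

Track A: 27:44 (min:sec) = 1,664 s; 22,050 × 1,664 × 3 × 6 = 660,441,600 bytes.
Track B: 1 h 45 min 11 s = 6,311 s; 22,050 × 6,311 × 1 × 2 = 278,315,100 bytes.
Track C: 39 minutes = 2,340 s; 36,000 × 2,340 × 4 × 8 = 2,695,680,000 bytes.
Total = 3,634,436,700 bytes = 3.63 GB.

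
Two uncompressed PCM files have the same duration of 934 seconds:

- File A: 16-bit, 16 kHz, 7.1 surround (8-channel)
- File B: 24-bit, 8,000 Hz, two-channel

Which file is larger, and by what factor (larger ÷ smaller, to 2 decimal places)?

File A: 16,000 × 2 × 8 = 256,000 bytes/s.
File B: 8,000 × 3 × 2 = 48,000 bytes/s.
File A is larger; ratio = 239,104,000 / 44,832,000 = 5.33.

File A, by a factor of 5.33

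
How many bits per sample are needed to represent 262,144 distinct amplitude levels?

18 bits

log2(262,144) = 18.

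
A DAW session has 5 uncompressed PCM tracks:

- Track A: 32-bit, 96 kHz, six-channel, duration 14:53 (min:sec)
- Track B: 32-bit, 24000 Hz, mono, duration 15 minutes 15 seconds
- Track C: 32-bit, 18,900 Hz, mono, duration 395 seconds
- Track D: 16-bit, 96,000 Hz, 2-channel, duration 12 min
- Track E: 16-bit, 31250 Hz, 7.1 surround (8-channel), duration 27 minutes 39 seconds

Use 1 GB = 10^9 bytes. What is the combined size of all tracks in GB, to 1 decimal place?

Track A: 14:53 (min:sec) = 893 s; 96,000 × 893 × 4 × 6 = 2,057,472,000 bytes.
Track B: 15 minutes 15 seconds = 915 s; 24,000 × 915 × 4 × 1 = 87,840,000 bytes.
Track C: 18,900 × 395 × 4 × 1 = 29,862,000 bytes.
Track D: 12 min = 720 s; 96,000 × 720 × 2 × 2 = 276,480,000 bytes.
Track E: 27 minutes 39 seconds = 1,659 s; 31,250 × 1,659 × 2 × 8 = 829,500,000 bytes.
Total = 3,281,154,000 bytes = 3.3 GB.

3.3 GB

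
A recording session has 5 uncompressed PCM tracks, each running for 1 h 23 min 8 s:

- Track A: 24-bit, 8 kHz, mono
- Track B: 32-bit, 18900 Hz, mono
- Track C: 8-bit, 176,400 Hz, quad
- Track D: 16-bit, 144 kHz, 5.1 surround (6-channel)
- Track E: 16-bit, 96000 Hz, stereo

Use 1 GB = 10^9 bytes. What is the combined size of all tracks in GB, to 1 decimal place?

1 h 23 min 8 s = 4,988 s.
Track A: 8,000 × 4,988 × 3 × 1 = 119,712,000 bytes.
Track B: 18,900 × 4,988 × 4 × 1 = 377,092,800 bytes.
Track C: 176,400 × 4,988 × 1 × 4 = 3,519,532,800 bytes.
Track D: 144,000 × 4,988 × 2 × 6 = 8,619,264,000 bytes.
Track E: 96,000 × 4,988 × 2 × 2 = 1,915,392,000 bytes.
Total = 14,550,993,600 bytes = 14.6 GB.

14.6 GB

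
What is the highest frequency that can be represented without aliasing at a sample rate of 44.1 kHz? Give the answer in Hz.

22,050 Hz

Nyquist frequency = sample rate / 2 = 44,100 / 2 = 22,050 Hz.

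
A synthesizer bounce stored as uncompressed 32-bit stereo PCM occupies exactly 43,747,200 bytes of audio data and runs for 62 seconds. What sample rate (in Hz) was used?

88,200 Hz

Bytes = sample_rate × seconds × bytes_per_sample × channels.
sample_rate = 43,747,200 / (62 × 4 × 2) = 43,747,200 / 496 = 88,200 Hz.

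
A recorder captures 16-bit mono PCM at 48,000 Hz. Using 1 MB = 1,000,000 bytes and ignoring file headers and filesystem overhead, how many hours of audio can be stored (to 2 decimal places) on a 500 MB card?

1.45 hours

Uncompressed byte rate = 48,000 × 2 × 1 = 96,000 bytes/s.
Capacity = 500 × 1,000,000 = 500,000,000 bytes.
500,000,000 / 96,000 ≈ 5208.33 s → 1.45 hours.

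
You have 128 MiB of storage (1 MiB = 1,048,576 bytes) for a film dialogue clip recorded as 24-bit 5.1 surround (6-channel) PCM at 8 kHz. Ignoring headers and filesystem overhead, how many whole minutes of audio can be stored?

15 minutes

Uncompressed byte rate = 8,000 × 3 × 6 = 144,000 bytes/s.
Capacity = 128 × 1,048,576 = 134,217,728 bytes.
134,217,728 / 144,000 ≈ 932.07 s → 15 minutes.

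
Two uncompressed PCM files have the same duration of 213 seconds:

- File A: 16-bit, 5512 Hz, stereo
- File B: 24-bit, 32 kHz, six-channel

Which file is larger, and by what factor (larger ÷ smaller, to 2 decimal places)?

File A: 5,512 × 2 × 2 = 22,048 bytes/s.
File B: 32,000 × 3 × 6 = 576,000 bytes/s.
File B is larger; ratio = 122,688,000 / 4,696,224 = 26.12.

File B, by a factor of 26.12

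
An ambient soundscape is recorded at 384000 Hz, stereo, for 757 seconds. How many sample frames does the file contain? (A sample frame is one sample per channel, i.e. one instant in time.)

384,000 samples/s × 757 s = 290,688,000 frames.

290,688,000 sample frames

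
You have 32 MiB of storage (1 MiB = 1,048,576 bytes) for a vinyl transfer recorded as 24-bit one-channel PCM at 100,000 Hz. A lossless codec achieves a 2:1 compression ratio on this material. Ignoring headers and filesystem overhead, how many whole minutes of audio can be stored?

3 minutes

Uncompressed byte rate = 100,000 × 3 × 1 = 300,000 bytes/s.
After 2:1 compression, effective rate ≈ 150000 bytes/s.
Capacity = 32 × 1,048,576 = 33,554,432 bytes.
33,554,432 / effective rate ≈ 223.7 s → 3 minutes.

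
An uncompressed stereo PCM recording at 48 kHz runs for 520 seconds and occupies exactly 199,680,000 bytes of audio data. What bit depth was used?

32 bits

Bytes per sample = 199,680,000 / (48,000 × 520 × 2) = 199,680,000 / 49,920,000 = 4.
Bit depth = 4 × 8 = 32 bits.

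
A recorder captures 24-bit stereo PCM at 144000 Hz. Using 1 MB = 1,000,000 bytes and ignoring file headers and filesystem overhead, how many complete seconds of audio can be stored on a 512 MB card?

Uncompressed byte rate = 144,000 × 3 × 2 = 864,000 bytes/s.
Capacity = 512 × 1,000,000 = 512,000,000 bytes.
512,000,000 / 864,000 ≈ 592.59 s → 592 seconds.

592 seconds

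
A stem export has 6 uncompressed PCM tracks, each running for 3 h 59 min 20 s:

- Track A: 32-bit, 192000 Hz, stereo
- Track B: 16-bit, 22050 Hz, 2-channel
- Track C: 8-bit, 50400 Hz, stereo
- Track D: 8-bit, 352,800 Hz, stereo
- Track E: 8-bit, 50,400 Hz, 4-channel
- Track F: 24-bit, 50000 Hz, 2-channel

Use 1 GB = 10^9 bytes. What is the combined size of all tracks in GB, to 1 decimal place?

3 h 59 min 20 s = 14,360 s.
Track A: 192,000 × 14,360 × 4 × 2 = 22,056,960,000 bytes.
Track B: 22,050 × 14,360 × 2 × 2 = 1,266,552,000 bytes.
Track C: 50,400 × 14,360 × 1 × 2 = 1,447,488,000 bytes.
Track D: 352,800 × 14,360 × 1 × 2 = 10,132,416,000 bytes.
Track E: 50,400 × 14,360 × 1 × 4 = 2,894,976,000 bytes.
Track F: 50,000 × 14,360 × 3 × 2 = 4,308,000,000 bytes.
Total = 42,106,392,000 bytes = 42.1 GB.

42.1 GB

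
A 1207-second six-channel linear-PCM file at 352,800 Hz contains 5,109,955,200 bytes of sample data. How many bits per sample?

Bytes per sample = 5,109,955,200 / (352,800 × 1,207 × 6) = 5,109,955,200 / 2,554,977,600 = 2.
Bit depth = 2 × 8 = 16 bits.

16 bits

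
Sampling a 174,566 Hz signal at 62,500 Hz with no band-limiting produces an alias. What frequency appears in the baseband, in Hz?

Nyquist = 62,500/2 = 31,250 Hz; 174,566 Hz exceeds it.
Alias = |174,566 − 3×62,500| = |174,566 − 187,500| = 12,934 Hz.

12,934 Hz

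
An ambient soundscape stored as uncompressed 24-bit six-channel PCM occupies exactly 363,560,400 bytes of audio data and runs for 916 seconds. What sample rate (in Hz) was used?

22,050 Hz

Bytes = sample_rate × seconds × bytes_per_sample × channels.
sample_rate = 363,560,400 / (916 × 3 × 6) = 363,560,400 / 16,488 = 22,050 Hz.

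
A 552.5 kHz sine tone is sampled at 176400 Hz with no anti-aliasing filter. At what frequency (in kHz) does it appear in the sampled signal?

23.3 kHz

Nyquist = 176,400/2 = 88,200 Hz; 552,500 Hz exceeds it.
Alias = |552,500 − 3×176,400| = |552,500 − 529,200| = 23,300 Hz = 23.3 kHz.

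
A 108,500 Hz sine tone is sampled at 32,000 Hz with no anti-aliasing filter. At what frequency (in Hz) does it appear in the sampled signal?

Nyquist = 32,000/2 = 16,000 Hz; 108,500 Hz exceeds it.
Alias = |108,500 − 3×32,000| = |108,500 − 96,000| = 12,500 Hz.

12,500 Hz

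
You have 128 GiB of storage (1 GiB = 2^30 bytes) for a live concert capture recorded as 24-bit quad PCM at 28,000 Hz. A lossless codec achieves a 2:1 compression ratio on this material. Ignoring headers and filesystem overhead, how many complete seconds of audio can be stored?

Uncompressed byte rate = 28,000 × 3 × 4 = 336,000 bytes/s.
After 2:1 compression, effective rate ≈ 168000 bytes/s.
Capacity = 128 × 1,073,741,824 = 137,438,953,472 bytes.
137,438,953,472 / effective rate ≈ 818089.01 s → 818,089 seconds.

818,089 seconds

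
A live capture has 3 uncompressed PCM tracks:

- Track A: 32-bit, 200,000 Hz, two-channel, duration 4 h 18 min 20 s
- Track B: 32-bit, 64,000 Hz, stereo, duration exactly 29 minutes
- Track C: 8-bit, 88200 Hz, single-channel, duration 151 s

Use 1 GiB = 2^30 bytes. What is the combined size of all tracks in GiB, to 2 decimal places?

Track A: 4 h 18 min 20 s = 15,500 s; 200,000 × 15,500 × 4 × 2 = 24,800,000,000 bytes.
Track B: exactly 29 minutes = 1,740 s; 64,000 × 1,740 × 4 × 2 = 890,880,000 bytes.
Track C: 88,200 × 151 × 1 × 1 = 13,318,200 bytes.
Total = 25,704,198,200 bytes = 23.94 GiB.

23.94 GiB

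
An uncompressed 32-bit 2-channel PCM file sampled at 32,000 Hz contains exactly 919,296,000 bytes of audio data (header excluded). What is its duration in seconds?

Byte rate = 32,000 × 4 × 2 = 256,000 bytes/s.
Duration = 919,296,000 / 256,000 = 3,591 s.

3,591 seconds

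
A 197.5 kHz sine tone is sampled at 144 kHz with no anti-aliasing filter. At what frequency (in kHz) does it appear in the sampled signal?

Nyquist = 144,000/2 = 72,000 Hz; 197,500 Hz exceeds it.
Alias = |197,500 − 1×144,000| = |197,500 − 144,000| = 53,500 Hz = 53.5 kHz.

53.5 kHz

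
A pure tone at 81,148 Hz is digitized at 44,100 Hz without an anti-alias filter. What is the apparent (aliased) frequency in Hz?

7,052 Hz

Nyquist = 44,100/2 = 22,050 Hz; 81,148 Hz exceeds it.
Alias = |81,148 − 2×44,100| = |81,148 − 88,200| = 7,052 Hz.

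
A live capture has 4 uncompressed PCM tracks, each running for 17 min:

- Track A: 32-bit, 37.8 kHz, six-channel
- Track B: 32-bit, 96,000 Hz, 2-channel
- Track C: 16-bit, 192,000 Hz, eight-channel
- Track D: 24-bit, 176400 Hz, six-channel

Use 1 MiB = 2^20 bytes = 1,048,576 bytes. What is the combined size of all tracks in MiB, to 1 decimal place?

17 min = 1,020 s.
Track A: 37,800 × 1,020 × 4 × 6 = 925,344,000 bytes.
Track B: 96,000 × 1,020 × 4 × 2 = 783,360,000 bytes.
Track C: 192,000 × 1,020 × 2 × 8 = 3,133,440,000 bytes.
Track D: 176,400 × 1,020 × 3 × 6 = 3,238,704,000 bytes.
Total = 8,080,848,000 bytes = 7706.5 MiB.

7706.5 MiB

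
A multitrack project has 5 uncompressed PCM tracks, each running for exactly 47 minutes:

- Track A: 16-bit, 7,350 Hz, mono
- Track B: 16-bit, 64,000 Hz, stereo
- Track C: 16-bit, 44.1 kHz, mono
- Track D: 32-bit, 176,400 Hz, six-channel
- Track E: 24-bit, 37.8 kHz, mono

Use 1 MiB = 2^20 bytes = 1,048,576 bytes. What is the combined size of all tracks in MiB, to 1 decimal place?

exactly 47 minutes = 2,820 s.
Track A: 7,350 × 2,820 × 2 × 1 = 41,454,000 bytes.
Track B: 64,000 × 2,820 × 2 × 2 = 721,920,000 bytes.
Track C: 44,100 × 2,820 × 2 × 1 = 248,724,000 bytes.
Track D: 176,400 × 2,820 × 4 × 6 = 11,938,752,000 bytes.
Track E: 37,800 × 2,820 × 3 × 1 = 319,788,000 bytes.
Total = 13,270,638,000 bytes = 12655.9 MiB.

12655.9 MiB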